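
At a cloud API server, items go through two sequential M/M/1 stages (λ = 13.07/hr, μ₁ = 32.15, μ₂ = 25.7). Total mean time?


Each node sees arrival rate λ = 13.07/hr (tandem ⇒ throughput preserved).
W₁ = 1/(μ₁−λ) = 1/(32.15−13.07) = 0.05241 hr
W₂ = 1/(μ₂−λ) = 1/(25.7−13.07) = 0.07918 hr
W_total = W₁ + W₂ = 0.05241 + 0.07918 = 0.13159 hr

Final: 0.13159 hr


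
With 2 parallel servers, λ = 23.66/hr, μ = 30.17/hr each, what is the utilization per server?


ρ = λ/(cμ) = 23.66/(2·30.17) = 23.66/60.34 = 0.3921

Final: 0.3921


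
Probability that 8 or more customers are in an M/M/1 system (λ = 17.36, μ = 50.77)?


ρ = 17.36/50.77 = 0.3419
P(N ≥ n) = ρ^n = 0.3419^8 = 0.0001869

Final: 0.0001869


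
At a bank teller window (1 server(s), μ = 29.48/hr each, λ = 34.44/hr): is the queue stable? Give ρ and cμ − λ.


Total capacity cμ = 1·29.48 = 29.48/hr
ρ = λ/(cμ) = 34.44/29.48 = 1.1682
Stable ⇔ ρ < 1: NO
Spare capacity = cμ − λ = 29.48 − 34.44 = -4.96/hr

Final: ρ = 1.1682; unstable; margin = -4.96/hr


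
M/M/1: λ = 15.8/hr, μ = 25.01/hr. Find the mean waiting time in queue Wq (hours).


ρ = 15.8/25.01 = 0.6317
Wq = ρ/(μ−λ) = 0.6317/(25.01 − 15.8) = 0.6317/9.21 = 0.06859 hr

Final: 0.06859 hr


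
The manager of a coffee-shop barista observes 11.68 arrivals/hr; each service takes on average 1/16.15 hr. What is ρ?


ρ = λ/μ = 11.68/16.15 = 0.7232

Final: 0.7232


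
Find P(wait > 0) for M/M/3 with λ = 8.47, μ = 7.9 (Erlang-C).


a = λ/μ = 1.0722; ρ = a/3 = 0.3574
P₀ = 0.337092 (from M/M/c formula)
C(c,a) = [a^c/(c!(1−ρ))]·P₀ = [1.23245/(6·0.6426)]·0.337092
= 0.31964·0.337092 = 0.107749

Final: 0.107749


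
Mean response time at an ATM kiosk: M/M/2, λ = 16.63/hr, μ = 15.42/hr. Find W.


a = 1.0785; ρ = 0.5392; P₀ = 0.299347
Lq = P₀·a^c·ρ/(c!(1−ρ)²) = 0.44216
Wq = Lq/λ = 0.44216/16.63 = 0.02659 hr
W = Wq + 1/μ = 0.02659 + 0.06485 = 0.09144 hr

Final: 0.09144 hr


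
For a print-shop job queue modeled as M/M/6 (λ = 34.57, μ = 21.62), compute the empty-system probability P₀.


a = λ/μ = 34.57/21.62 = 1.5990; ρ = a/c = 0.2665
Σ_{k=0}^{5} a^k/k! (terms k=0..5) = 1.00000 + 1.59898 + 1.27837 + 0.68136 + 0.27237 + 0.08710 = 4.91820
Tail: a^6/(6!(1−ρ)) = 16.71330/(720·0.7335) = 0.03165
P₀ = 1/(4.91820 + 0.03165) = 1/4.94984 = 0.202027

Final: 0.202027


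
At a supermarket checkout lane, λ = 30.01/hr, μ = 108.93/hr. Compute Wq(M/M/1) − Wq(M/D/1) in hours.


ρ = 30.01/108.93 = 0.2755
Wq(M/M/1) = ρ/(μ−λ) = 0.2755/78.92 = 0.003491 hr
Wq(M/D/1) = ρ/(2(μ−λ)) = 0.001745 hr
Savings = 0.003491 − 0.001745 = 0.001745 hr

Final: 0.001745 hr


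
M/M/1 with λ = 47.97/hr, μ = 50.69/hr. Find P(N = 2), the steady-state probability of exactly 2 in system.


ρ = 47.97/50.69 = 0.9463
P_n = (1−ρ)·ρ^n = (1 − 0.9463)·0.9463^2 = 0.05366·0.895560 = 0.048055

Final: 0.048055


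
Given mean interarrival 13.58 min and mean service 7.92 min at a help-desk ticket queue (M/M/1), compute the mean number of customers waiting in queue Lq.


λ = 60/13.58 = 4.4183 /hr
μ = 60/7.92 = 7.5758 /hr
ρ = λ/μ = 4.4183/7.5758 = 0.5832
Lq = ρ²/(1−ρ) = 0.3401/0.4168 = 0.8161

Final: 0.8161


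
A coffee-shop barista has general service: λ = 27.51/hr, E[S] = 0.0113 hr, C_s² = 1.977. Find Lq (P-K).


ρ = λ·E[S] = 27.51·0.0113 = 0.3109
Lq = ρ²(1+C_s²)/(2(1−ρ)) = 0.09664·(1+1.977)/(2·0.6891)
= 0.09664·2.9770/1.3783 = 0.20873

Final: 0.20873


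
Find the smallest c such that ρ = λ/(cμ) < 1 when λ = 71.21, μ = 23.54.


Stability requires cμ > λ ⇔ c > λ/μ.
λ/μ = 71.21/23.54 = 3.0251
Minimum integer c = ⌊3.0251⌋ + 1 = 4
Check: 4·23.54 = 94.16 > 71.21, while 3·23.54 = 70.62 ≤ 71.21

Final: 4 servers


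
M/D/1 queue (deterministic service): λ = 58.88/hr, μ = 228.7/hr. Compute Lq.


ρ = 58.88/228.7 = 0.2575
M/D/1: Lq = ρ²/(2(1−ρ)) = 0.06628/(2·0.7425) = 0.04463

Final: 0.04463


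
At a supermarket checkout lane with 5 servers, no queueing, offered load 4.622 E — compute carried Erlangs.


B(5,4.622) = 0.253455 (Erlang-B)
Carried load = a(1 − B) = 4.622·(1 − 0.253455) = 4.622·0.746545 = 3.4505 E

Final: 3.4505 Erlangs


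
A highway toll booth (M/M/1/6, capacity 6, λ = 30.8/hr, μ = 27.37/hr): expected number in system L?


ρ = 30.8/27.37 = 1.1253
L = ρ[1 − (K+1)ρ^K + Kρ^(K+1)] / [(1−ρ)(1−ρ^(K+1))]
Numerator: 1.1253·(1 − 7·2.030746 + 6·2.285238) = 0.558394
Denominator: (-0.1253)·(-1.285238) = 0.161066
L = 0.558394/0.161066 = 3.4669

Final: 3.4669


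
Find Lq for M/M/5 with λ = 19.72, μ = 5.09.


a = λ/μ = 3.8743; ρ = a/5 = 0.7749
P₀ = 0.015682
Lq = P₀·a^c·ρ / (c!·(1−ρ)²) = 0.015682·872.86211·0.7749/(120·0.05069)
= 1.74366

Final: 1.74366


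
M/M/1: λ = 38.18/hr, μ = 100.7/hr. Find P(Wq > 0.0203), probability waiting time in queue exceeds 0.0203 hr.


ρ = 38.18/100.7 = 0.3791
P(Wq > t) = ρ·e^{−(μ−λ)t} = 0.3791·e^{−1.2692}
= 0.3791·0.281069 = 0.106566

Final: 0.106566


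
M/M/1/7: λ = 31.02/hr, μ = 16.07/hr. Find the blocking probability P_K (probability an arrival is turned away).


ρ = λ/μ = 31.02/16.07 = 1.9303
P_K = (1−ρ)ρ^K/(1−ρ^(K+1)) = (-0.9303·99.857667)/(1 − 192.755746)
= -92.898079/-191.755746 = 0.484460

Final: 0.484460


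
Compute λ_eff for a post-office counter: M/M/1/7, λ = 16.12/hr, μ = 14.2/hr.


ρ = 1.1352; P_K = (1−ρ)ρ^7/(1−ρ^8) = 0.186853
λ_eff = λ(1 − P_K) = 16.12·(1 − 0.186853) = 16.12·0.813147 = 13.1079 /hr

Final: 13.1079 /hr


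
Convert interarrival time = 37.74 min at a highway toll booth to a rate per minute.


λ = 1/(interarrival time) in consistent units.
1 minute = 1 min, so λ = 1/37.74 = 0.02650 per minute

Final: 0.02650 /min


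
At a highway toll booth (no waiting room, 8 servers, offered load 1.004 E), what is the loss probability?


B(c,a) = (a^c/c!) / Σ_{k=0}^{c} a^k/k!
a^8/8! = 0.00002561
Σ terms (k=0..8): 1.00000 + 1.00400 + 0.50401 + 0.16867 + 0.04234 + 0.008501 + 0.001423 + 0.0002040 + 0.00002561 = 2.729174
B = 0.00002561/2.729174 = 0.000009382

Final: 0.000009382


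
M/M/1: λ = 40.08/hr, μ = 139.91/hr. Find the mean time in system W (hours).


W = 1/(μ−λ) = 1/(139.91 − 40.08) = 1/99.83 = 0.01002 hr

Final: 0.01002 hr


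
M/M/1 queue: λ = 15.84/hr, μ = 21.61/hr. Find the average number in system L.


ρ = λ/μ = 15.84/21.61 = 0.7330
L = ρ/(1−ρ) = 0.7330/(1 − 0.7330) = 0.7330/0.2670 = 2.7452

Final: 2.7452


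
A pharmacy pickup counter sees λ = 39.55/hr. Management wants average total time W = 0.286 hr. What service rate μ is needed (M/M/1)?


W = 1/(μ−λ) ⇒ μ − λ = 1/W = 1/0.286 = 3.4965
μ = λ + 1/W = 39.55 + 3.4965 = 43.0465 per hr

Final: 43.0465 /hr


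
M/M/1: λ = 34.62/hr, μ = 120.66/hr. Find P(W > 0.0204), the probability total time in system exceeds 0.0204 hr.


W ~ Exponential(μ−λ) for M/M/1.
μ − λ = 120.66 − 34.62 = 86.0400
P(W > t) = e^{−(μ−λ)t} = e^{−1.7552} = 0.172870

Final: 0.172870


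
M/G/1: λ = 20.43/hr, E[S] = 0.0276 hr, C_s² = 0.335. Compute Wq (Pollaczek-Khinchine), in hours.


ρ = λ·E[S] = 20.43·0.0276 = 0.5639
E[S²] = E[S]²(1+C_s²) = 0.0276²·(1+0.335) = 0.001017
Wq = λ·E[S²]/(2(1−ρ)) = 20.43·0.001017/(2·0.4361) = 0.02382 hr

Final: 0.02382 hr


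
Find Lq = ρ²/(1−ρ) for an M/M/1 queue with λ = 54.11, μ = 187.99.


ρ = 54.11/187.99 = 0.2878
Lq = ρ²/(1−ρ) = 0.08285/0.7122 = 0.1163

Final: 0.1163


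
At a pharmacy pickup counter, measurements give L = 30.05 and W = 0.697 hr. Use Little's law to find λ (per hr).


λ = L/W = 30.05/0.697 = 43.1133 /hr

Final: 43.1133 /hr


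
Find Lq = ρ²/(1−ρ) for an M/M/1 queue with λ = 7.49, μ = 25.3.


ρ = 7.49/25.3 = 0.2960
Lq = ρ²/(1−ρ) = 0.08764/0.7040 = 0.1245

Final: 0.1245


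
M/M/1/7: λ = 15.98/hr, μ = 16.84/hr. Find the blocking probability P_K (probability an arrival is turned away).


ρ = λ/μ = 15.98/16.84 = 0.9489
P_K = (1−ρ)ρ^K/(1−ρ^(K+1)) = (0.05107·0.692856)/(1 − 0.657472)
= 0.035383/0.342528 = 0.103301

Final: 0.103301


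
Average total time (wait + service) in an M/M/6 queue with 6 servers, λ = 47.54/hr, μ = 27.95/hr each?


a = 1.7009; ρ = 0.2835; P₀ = 0.182420
Lq = P₀·a^c·ρ/(c!(1−ρ)²) = 0.003387
Wq = Lq/λ = 0.003387/47.54 = 0.00007126 hr
W = Wq + 1/μ = 0.00007126 + 0.03578 = 0.03585 hr

Final: 0.03585 hr


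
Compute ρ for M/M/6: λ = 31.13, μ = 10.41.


ρ = λ/(cμ) = 31.13/(6·10.41) = 31.13/62.46 = 0.4984

Final: 0.4984


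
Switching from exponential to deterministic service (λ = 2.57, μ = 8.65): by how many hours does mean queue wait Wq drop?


ρ = 2.57/8.65 = 0.2971
Wq(M/M/1) = ρ/(μ−λ) = 0.2971/6.08 = 0.04887 hr
Wq(M/D/1) = ρ/(2(μ−λ)) = 0.02443 hr
Savings = 0.04887 − 0.02443 = 0.02443 hr

Final: 0.02443 hr


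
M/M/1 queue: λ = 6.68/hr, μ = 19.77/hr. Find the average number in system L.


ρ = λ/μ = 6.68/19.77 = 0.3379
L = ρ/(1−ρ) = 0.3379/(1 − 0.3379) = 0.3379/0.6621 = 0.5103

Final: 0.5103


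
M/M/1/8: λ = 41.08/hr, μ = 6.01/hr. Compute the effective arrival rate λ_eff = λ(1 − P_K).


ρ = 6.8353; P_K = (1−ρ)ρ^8/(1−ρ^9) = 0.853700
λ_eff = λ(1 − P_K) = 41.08·(1 − 0.853700) = 41.08·0.146300 = 6.0100 /hr

Final: 6.0100 /hr


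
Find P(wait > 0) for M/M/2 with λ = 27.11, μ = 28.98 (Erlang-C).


a = λ/μ = 0.9355; ρ = a/2 = 0.4677
P₀ = 0.362643 (from M/M/c formula)
C(c,a) = [a^c/(c!(1−ρ))]·P₀ = [0.87511/(2·0.5323)]·0.362643
= 0.82206·0.362643 = 0.298115

Final: 0.298115


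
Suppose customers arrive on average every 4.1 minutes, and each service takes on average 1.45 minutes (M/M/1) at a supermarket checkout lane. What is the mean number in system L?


λ = 60/4.1 = 14.6341 /hr
μ = 60/1.45 = 41.3793 /hr
ρ = λ/μ = 14.6341/41.3793 = 0.3537
L = ρ/(1−ρ) = 0.3537/0.6463 = 0.5472

Final: 0.5472


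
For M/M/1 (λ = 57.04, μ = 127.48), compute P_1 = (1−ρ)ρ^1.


ρ = 57.04/127.48 = 0.4474
P_n = (1−ρ)·ρ^n = (1 − 0.4474)·0.4474^1 = 0.5526·0.447443 = 0.247238

Final: 0.247238


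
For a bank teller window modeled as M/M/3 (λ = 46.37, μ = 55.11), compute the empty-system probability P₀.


a = λ/μ = 46.37/55.11 = 0.8414; ρ = a/c = 0.2805
Σ_{k=0}^{2} a^k/k! (terms k=0..2) = 1.00000 + 0.84141 + 0.35398 = 2.19539
Tail: a^3/(3!(1−ρ)) = 0.59569/(6·0.7195) = 0.13798
P₀ = 1/(2.19539 + 0.13798) = 1/2.33337 = 0.428564

Final: 0.428564


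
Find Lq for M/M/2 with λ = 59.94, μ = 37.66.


a = λ/μ = 1.5916; ρ = a/2 = 0.7958
P₀ = 0.113707
Lq = P₀·a^c·ρ / (c!·(1−ρ)²) = 0.113707·2.53322·0.7958/(2·0.04170)
= 2.74881

Final: 2.74881


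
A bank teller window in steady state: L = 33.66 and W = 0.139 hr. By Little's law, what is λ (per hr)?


λ = L/W = 33.66/0.139 = 242.1583 /hr

Final: 242.1583 /hr


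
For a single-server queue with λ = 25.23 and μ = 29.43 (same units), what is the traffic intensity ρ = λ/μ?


ρ = λ/μ = 25.23/29.43 = 0.8573

Final: 0.8573


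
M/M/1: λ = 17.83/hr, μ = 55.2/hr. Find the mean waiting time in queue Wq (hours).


ρ = 17.83/55.2 = 0.3230
Wq = ρ/(μ−λ) = 0.3230/(55.2 − 17.83) = 0.3230/37.37 = 0.008643 hr

Final: 0.008643 hr


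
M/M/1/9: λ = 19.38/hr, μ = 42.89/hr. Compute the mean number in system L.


ρ = 19.38/42.89 = 0.4519
L = ρ[1 − (K+1)ρ^K + Kρ^(K+1)] / [(1−ρ)(1−ρ^(K+1))]
Numerator: 0.4519·(1 − 10·0.0007852 + 9·0.0003548) = 0.449748
Denominator: (0.5481)·(0.999645) = 0.547952
L = 0.449748/0.547952 = 0.8208

Final: 0.8208


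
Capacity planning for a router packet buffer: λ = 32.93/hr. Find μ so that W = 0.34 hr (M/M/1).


W = 1/(μ−λ) ⇒ μ − λ = 1/W = 1/0.34 = 2.9412
μ = λ + 1/W = 32.93 + 2.9412 = 35.8712 per hr

Final: 35.8712 /hr


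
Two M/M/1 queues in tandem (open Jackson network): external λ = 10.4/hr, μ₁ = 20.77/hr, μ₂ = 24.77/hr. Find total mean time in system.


Each node sees arrival rate λ = 10.4/hr (tandem ⇒ throughput preserved).
W₁ = 1/(μ₁−λ) = 1/(20.77−10.4) = 0.09643 hr
W₂ = 1/(μ₂−λ) = 1/(24.77−10.4) = 0.06959 hr
W_total = W₁ + W₂ = 0.09643 + 0.06959 = 0.16602 hr

Final: 0.16602 hr


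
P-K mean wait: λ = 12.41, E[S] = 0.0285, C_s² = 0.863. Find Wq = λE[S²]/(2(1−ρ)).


ρ = λ·E[S] = 12.41·0.0285 = 0.3537
E[S²] = E[S]²(1+C_s²) = 0.0285²·(1+0.863) = 0.001513
Wq = λ·E[S²]/(2(1−ρ)) = 12.41·0.001513/(2·0.6463) = 0.01453 hr

Final: 0.01453 hr


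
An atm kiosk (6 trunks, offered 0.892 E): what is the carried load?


B(6,0.892) = 0.0002867 (Erlang-B)
Carried load = a(1 − B) = 0.892·(1 − 0.0002867) = 0.892·0.999713 = 0.8917 E

Final: 0.8917 Erlangs


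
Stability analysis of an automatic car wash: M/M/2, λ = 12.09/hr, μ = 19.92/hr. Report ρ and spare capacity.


Total capacity cμ = 2·19.92 = 39.84/hr
ρ = λ/(cμ) = 12.09/39.84 = 0.3035
Stable ⇔ ρ < 1: YES
Spare capacity = cμ − λ = 39.84 − 12.09 = 27.75/hr

Final: ρ = 0.3035; stable; margin = 27.75/hr


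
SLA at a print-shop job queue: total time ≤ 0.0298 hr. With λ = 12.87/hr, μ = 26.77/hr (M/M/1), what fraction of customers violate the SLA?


W ~ Exponential(μ−λ) for M/M/1.
μ − λ = 26.77 − 12.87 = 13.9000
P(W > t) = e^{−(μ−λ)t} = e^{−0.4142} = 0.660856

Final: 0.660856


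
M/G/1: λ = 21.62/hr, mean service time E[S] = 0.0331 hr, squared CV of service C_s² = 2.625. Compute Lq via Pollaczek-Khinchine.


ρ = λ·E[S] = 21.62·0.0331 = 0.7156
Lq = ρ²(1+C_s²)/(2(1−ρ)) = 0.5121·(1+2.625)/(2·0.2844)
= 0.5121·3.6250/0.5688 = 3.26399

Final: 3.26399


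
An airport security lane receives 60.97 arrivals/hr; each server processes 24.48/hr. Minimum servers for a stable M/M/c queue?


Stability requires cμ > λ ⇔ c > λ/μ.
λ/μ = 60.97/24.48 = 2.4906
Minimum integer c = ⌊2.4906⌋ + 1 = 3
Check: 3·24.48 = 73.44 > 60.97, while 2·24.48 = 48.96 ≤ 60.97

Final: 3 servers


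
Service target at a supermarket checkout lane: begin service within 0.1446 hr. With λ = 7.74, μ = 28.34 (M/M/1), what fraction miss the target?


ρ = 7.74/28.34 = 0.2731
P(Wq > t) = ρ·e^{−(μ−λ)t} = 0.2731·e^{−2.9788}
= 0.2731·0.050856 = 0.013889

Final: 0.013889


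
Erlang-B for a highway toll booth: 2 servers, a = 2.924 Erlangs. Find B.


B(c,a) = (a^c/c!) / Σ_{k=0}^{c} a^k/k!
a^2/2! = 4.274888
Σ terms (k=0..2): 1.00000 + 2.92400 + 4.27489 = 8.198888
B = 4.274888/8.198888 = 0.521399

Final: 0.521399


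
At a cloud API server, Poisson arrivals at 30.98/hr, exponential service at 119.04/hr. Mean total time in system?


W = 1/(μ−λ) = 1/(119.04 − 30.98) = 1/88.06 = 0.01136 hr

Final: 0.01136 hr


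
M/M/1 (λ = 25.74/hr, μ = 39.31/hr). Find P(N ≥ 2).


ρ = 25.74/39.31 = 0.6548
P(N ≥ n) = ρ^n = 0.6548^2 = 0.428757

Final: 0.428757


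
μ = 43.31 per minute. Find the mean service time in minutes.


Mean service time = 1/μ = 1/43.31 minute = 0.02309 minute
In minutes: 0.02309 × 1 = 0.02309 min

Final: 0.02309 min


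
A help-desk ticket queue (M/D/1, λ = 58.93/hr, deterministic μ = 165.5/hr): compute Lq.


ρ = 58.93/165.5 = 0.3561
M/D/1: Lq = ρ²/(2(1−ρ)) = 0.1268/(2·0.6439) = 0.09845

Final: 0.09845


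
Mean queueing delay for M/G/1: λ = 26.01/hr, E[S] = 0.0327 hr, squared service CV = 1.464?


ρ = λ·E[S] = 26.01·0.0327 = 0.8505
E[S²] = E[S]²(1+C_s²) = 0.0327²·(1+1.464) = 0.002635
Wq = λ·E[S²]/(2(1−ρ)) = 26.01·0.002635/(2·0.1495) = 0.22924 hr

Final: 0.22924 hr


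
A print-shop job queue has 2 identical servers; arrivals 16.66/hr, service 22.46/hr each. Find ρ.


ρ = λ/(cμ) = 16.66/(2·22.46) = 16.66/44.92 = 0.3709

Final: 0.3709


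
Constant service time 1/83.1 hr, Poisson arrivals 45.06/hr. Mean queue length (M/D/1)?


ρ = 45.06/83.1 = 0.5422
M/D/1: Lq = ρ²/(2(1−ρ)) = 0.2940/(2·0.4578) = 0.32115

Final: 0.32115


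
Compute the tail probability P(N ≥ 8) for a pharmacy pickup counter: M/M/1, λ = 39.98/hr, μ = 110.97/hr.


ρ = 39.98/110.97 = 0.3603
P(N ≥ n) = ρ^n = 0.3603^8 = 0.0002839

Final: 0.0002839


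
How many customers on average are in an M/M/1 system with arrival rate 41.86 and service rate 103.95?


ρ = λ/μ = 41.86/103.95 = 0.4027
L = ρ/(1−ρ) = 0.4027/(1 − 0.4027) = 0.4027/0.5973 = 0.6742

Final: 0.6742


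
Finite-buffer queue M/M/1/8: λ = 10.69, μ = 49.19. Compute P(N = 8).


ρ = λ/μ = 10.69/49.19 = 0.2173
P_K = (1−ρ)ρ^K/(1−ρ^(K+1)) = (0.7827·0.000004975)/(1 − 0.000001081)
= 0.000003894/0.999999 = 0.000003894

Final: 0.000003894


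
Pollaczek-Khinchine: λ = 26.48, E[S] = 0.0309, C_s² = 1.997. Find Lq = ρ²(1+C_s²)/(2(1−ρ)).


ρ = λ·E[S] = 26.48·0.0309 = 0.8182
Lq = ρ²(1+C_s²)/(2(1−ρ)) = 0.6695·(1+1.997)/(2·0.1818)
= 0.6695·2.9970/0.3635 = 5.51940

Final: 5.51940


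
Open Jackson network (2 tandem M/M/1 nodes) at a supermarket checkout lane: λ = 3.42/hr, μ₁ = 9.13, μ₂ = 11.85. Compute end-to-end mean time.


Each node sees arrival rate λ = 3.42/hr (tandem ⇒ throughput preserved).
W₁ = 1/(μ₁−λ) = 1/(9.13−3.42) = 0.17513 hr
W₂ = 1/(μ₂−λ) = 1/(11.85−3.42) = 0.11862 hr
W_total = W₁ + W₂ = 0.17513 + 0.11862 = 0.29376 hr

Final: 0.29376 hr


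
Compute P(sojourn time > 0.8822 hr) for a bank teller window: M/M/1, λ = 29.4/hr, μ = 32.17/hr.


W ~ Exponential(μ−λ) for M/M/1.
μ − λ = 32.17 − 29.4 = 2.7700
P(W > t) = e^{−(μ−λ)t} = e^{−2.4437} = 0.086839

Final: 0.086839


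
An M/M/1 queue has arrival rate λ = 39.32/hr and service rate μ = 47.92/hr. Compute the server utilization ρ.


ρ = λ/μ = 39.32/47.92 = 0.8205

Final: 0.8205


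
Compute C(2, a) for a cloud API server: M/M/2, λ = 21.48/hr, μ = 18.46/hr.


a = λ/μ = 1.1636; ρ = a/2 = 0.5818
P₀ = 0.264384 (from M/M/c formula)
C(c,a) = [a^c/(c!(1−ρ))]·P₀ = [1.35396/(2·0.4182)]·0.264384
= 1.61879·0.264384 = 0.427981

Final: 0.427981


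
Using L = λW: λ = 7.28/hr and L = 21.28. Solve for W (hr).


W = L/λ = 21.28/7.28 = 2.9231 hr

Final: 2.9231 hr


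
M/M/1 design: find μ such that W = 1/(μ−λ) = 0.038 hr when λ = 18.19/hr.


W = 1/(μ−λ) ⇒ μ − λ = 1/W = 1/0.038 = 26.3158
μ = λ + 1/W = 18.19 + 26.3158 = 44.5058 per hr

Final: 44.5058 /hr


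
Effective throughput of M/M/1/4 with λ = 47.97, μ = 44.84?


ρ = 1.0698; P_K = (1−ρ)ρ^4/(1−ρ^5) = 0.227857
λ_eff = λ(1 − P_K) = 47.97·(1 − 0.227857) = 47.97·0.772143 = 37.0397 /hr

Final: 37.0397 /hr


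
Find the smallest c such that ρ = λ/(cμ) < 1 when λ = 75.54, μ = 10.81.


Stability requires cμ > λ ⇔ c > λ/μ.
λ/μ = 75.54/10.81 = 6.9880
Minimum integer c = ⌊6.9880⌋ + 1 = 7
Check: 7·10.81 = 75.67 > 75.54, while 6·10.81 = 64.86 ≤ 75.54

Final: 7 servers


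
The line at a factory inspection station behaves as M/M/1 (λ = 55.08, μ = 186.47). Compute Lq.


ρ = 55.08/186.47 = 0.2954
Lq = ρ²/(1−ρ) = 0.08725/0.7046 = 0.1238

Final: 0.1238


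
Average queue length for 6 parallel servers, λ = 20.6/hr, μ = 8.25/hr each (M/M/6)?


a = λ/μ = 2.4970; ρ = a/6 = 0.4162
P₀ = 0.081871
Lq = P₀·a^c·ρ / (c!·(1−ρ)²) = 0.081871·242.37043·0.4162/(720·0.34087)
= 0.03365

Final: 0.03365


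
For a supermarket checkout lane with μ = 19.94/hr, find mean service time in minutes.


Mean service time = 1/μ = 1/19.94 hour = 0.05015 hour
In minutes: 0.05015 × 60 = 3.0090 min

Final: 3.0090 min


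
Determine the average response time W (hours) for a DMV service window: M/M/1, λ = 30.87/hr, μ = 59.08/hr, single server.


W = 1/(μ−λ) = 1/(59.08 − 30.87) = 1/28.21 = 0.03545 hr

Final: 0.03545 hr


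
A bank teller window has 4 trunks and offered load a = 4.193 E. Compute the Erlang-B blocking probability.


B(c,a) = (a^c/c!) / Σ_{k=0}^{c} a^k/k!
a^4/4! = 12.879180
Σ terms (k=0..4): 1.00000 + 4.19300 + 8.79062 + 12.28636 + 12.87918 = 39.149167
B = 12.879180/39.149167 = 0.328977

Final: 0.328977


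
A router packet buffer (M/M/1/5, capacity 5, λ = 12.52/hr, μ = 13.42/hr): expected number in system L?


ρ = 12.52/13.42 = 0.9329
L = ρ[1 − (K+1)ρ^K + Kρ^(K+1)] / [(1−ρ)(1−ρ^(K+1))]
Numerator: 0.9329·(1 − 6·0.706739 + 5·0.659342) = 0.052503
Denominator: (0.06706)·(0.340658) = 0.022846
L = 0.052503/0.022846 = 2.2981

Final: 2.2981


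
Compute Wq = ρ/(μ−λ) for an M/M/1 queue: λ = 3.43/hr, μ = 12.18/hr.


ρ = 3.43/12.18 = 0.2816
Wq = ρ/(μ−λ) = 0.2816/(12.18 − 3.43) = 0.2816/8.75 = 0.03218 hr

Final: 0.03218 hr


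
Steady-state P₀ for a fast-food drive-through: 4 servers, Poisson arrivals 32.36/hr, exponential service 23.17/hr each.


a = λ/μ = 32.36/23.17 = 1.3966; ρ = a/c = 0.3492
Σ_{k=0}^{3} a^k/k! (terms k=0..3) = 1.00000 + 1.39663 + 0.97529 + 0.45404 = 3.82597
Tail: a^4/(4!(1−ρ)) = 3.80478/(24·0.6508) = 0.24358
P₀ = 1/(3.82597 + 0.24358) = 1/4.06955 = 0.245727

Final: 0.245727


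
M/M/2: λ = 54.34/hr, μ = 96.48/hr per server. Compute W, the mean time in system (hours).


a = 0.5632; ρ = 0.2816; P₀ = 0.560534
Lq = P₀·a^c·ρ/(c!(1−ρ)²) = 0.04851
Wq = Lq/λ = 0.04851/54.34 = 0.0008928 hr
W = Wq + 1/μ = 0.0008928 + 0.01036 = 0.01126 hr

Final: 0.01126 hr


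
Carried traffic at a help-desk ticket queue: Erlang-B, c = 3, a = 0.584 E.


B(3,0.584) = 0.018569 (Erlang-B)
Carried load = a(1 − B) = 0.584·(1 − 0.018569) = 0.584·0.981431 = 0.5732 E

Final: 0.5732 Erlangs


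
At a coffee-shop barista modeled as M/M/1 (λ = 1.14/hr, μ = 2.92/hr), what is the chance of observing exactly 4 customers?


ρ = 1.14/2.92 = 0.3904
P_n = (1−ρ)·ρ^n = (1 − 0.3904)·0.3904^4 = 0.6096·0.023232 = 0.014162

Final: 0.014162


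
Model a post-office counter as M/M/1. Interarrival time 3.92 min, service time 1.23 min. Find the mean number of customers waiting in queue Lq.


λ = 60/3.92 = 15.3061 /hr
μ = 60/1.23 = 48.7805 /hr
ρ = λ/μ = 15.3061/48.7805 = 0.3138
Lq = ρ²/(1−ρ) = 0.09846/0.6862 = 0.1435

Final: 0.1435


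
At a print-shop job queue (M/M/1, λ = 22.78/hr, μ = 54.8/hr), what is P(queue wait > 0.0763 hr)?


ρ = 22.78/54.8 = 0.4157
P(Wq > t) = ρ·e^{−(μ−λ)t} = 0.4157·e^{−2.4431}
= 0.4157·0.086889 = 0.036119

Final: 0.036119


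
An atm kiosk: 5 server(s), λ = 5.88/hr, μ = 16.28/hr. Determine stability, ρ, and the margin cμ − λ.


Total capacity cμ = 5·16.28 = 81.40/hr
ρ = λ/(cμ) = 5.88/81.40 = 0.07224
Stable ⇔ ρ < 1: YES
Spare capacity = cμ − λ = 81.40 − 5.88 = 75.52/hr

Final: ρ = 0.07224; stable; margin = 75.52/hr


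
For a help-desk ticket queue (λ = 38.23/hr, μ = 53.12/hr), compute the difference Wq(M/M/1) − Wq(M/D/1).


ρ = 38.23/53.12 = 0.7197
Wq(M/M/1) = ρ/(μ−λ) = 0.7197/14.89 = 0.04833 hr
Wq(M/D/1) = ρ/(2(μ−λ)) = 0.02417 hr
Savings = 0.04833 − 0.02417 = 0.02417 hr

Final: 0.02417 hr


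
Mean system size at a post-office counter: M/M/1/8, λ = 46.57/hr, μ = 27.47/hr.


ρ = 46.57/27.47 = 1.6953
L = ρ[1 − (K+1)ρ^K + Kρ^(K+1)] / [(1−ρ)(1−ρ^(K+1))]
Numerator: 1.6953·(1 − 9·68.230826 + 8·115.671990) = 529.440862
Denominator: (-0.6953)·(-114.671990) = 79.731890
L = 529.440862/79.731890 = 6.6403

Final: 6.6403


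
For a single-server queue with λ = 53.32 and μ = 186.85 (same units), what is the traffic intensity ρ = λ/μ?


ρ = λ/μ = 53.32/186.85 = 0.2854

Final: 0.2854


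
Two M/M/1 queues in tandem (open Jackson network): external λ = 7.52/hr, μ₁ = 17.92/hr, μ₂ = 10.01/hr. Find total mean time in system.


Each node sees arrival rate λ = 7.52/hr (tandem ⇒ throughput preserved).
W₁ = 1/(μ₁−λ) = 1/(17.92−7.52) = 0.09615 hr
W₂ = 1/(μ₂−λ) = 1/(10.01−7.52) = 0.40161 hr
W_total = W₁ + W₂ = 0.09615 + 0.40161 = 0.49776 hr

Final: 0.49776 hr


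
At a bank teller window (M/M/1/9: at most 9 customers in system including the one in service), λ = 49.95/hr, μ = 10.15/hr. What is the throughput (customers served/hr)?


ρ = 4.9212; P_K = (1−ρ)ρ^9/(1−ρ^10) = 0.796797
λ_eff = λ(1 − P_K) = 49.95·(1 − 0.796797) = 49.95·0.203203 = 10.1500 /hr

Final: 10.1500 /hr


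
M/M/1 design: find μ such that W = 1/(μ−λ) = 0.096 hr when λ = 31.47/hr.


W = 1/(μ−λ) ⇒ μ − λ = 1/W = 1/0.096 = 10.4167
μ = λ + 1/W = 31.47 + 10.4167 = 41.8867 per hr

Final: 41.8867 /hr


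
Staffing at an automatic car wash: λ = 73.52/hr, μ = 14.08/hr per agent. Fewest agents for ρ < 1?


Stability requires cμ > λ ⇔ c > λ/μ.
λ/μ = 73.52/14.08 = 5.2216
Minimum integer c = ⌊5.2216⌋ + 1 = 6
Check: 6·14.08 = 84.48 > 73.52, while 5·14.08 = 70.40 ≤ 73.52

Final: 6 servers


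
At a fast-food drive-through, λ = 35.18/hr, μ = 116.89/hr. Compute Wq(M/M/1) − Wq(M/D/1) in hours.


ρ = 35.18/116.89 = 0.3010
Wq(M/M/1) = ρ/(μ−λ) = 0.3010/81.71 = 0.003683 hr
Wq(M/D/1) = ρ/(2(μ−λ)) = 0.001842 hr
Savings = 0.003683 − 0.001842 = 0.001842 hr

Final: 0.001842 hr


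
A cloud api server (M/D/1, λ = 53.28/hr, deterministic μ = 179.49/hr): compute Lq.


ρ = 53.28/179.49 = 0.2968
M/D/1: Lq = ρ²/(2(1−ρ)) = 0.08811/(2·0.7032) = 0.06266

Final: 0.06266


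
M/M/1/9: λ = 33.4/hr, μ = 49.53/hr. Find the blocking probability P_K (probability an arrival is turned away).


ρ = λ/μ = 33.4/49.53 = 0.6743
P_K = (1−ρ)ρ^K/(1−ρ^(K+1)) = (0.3257·0.028834)/(1 − 0.019444)
= 0.009390/0.980556 = 0.009576

Final: 0.009576


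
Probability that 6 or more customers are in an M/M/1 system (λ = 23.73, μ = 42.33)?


ρ = 23.73/42.33 = 0.5606
P(N ≥ n) = ρ^n = 0.5606^6 = 0.031038

Final: 0.031038


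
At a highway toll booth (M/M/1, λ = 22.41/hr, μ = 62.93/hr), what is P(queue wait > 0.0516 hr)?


ρ = 22.41/62.93 = 0.3561
P(Wq > t) = ρ·e^{−(μ−λ)t} = 0.3561·e^{−2.0908}
= 0.3561·0.123584 = 0.044010

Final: 0.044010


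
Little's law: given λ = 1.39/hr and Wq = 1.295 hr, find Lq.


Lq = λWq = 1.39·1.295 = 1.8000

Final: 1.8000


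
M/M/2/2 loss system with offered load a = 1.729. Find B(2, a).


B(c,a) = (a^c/c!) / Σ_{k=0}^{c} a^k/k!
a^2/2! = 1.494721
Σ terms (k=0..2): 1.00000 + 1.72900 + 1.49472 = 4.223721
B = 1.494721/4.223721 = 0.353887

Final: 0.353887


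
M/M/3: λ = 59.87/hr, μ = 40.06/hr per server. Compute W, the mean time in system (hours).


a = 1.4945; ρ = 0.4982; P₀ = 0.211868
Lq = P₀·a^c·ρ/(c!(1−ρ)²) = 0.23317
Wq = Lq/λ = 0.23317/59.87 = 0.003895 hr
W = Wq + 1/μ = 0.003895 + 0.02496 = 0.02886 hr

Final: 0.02886 hr


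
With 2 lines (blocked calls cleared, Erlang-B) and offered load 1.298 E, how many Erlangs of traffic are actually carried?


B(2,1.298) = 0.268247 (Erlang-B)
Carried load = a(1 − B) = 1.298·(1 − 0.268247) = 1.298·0.731753 = 0.9498 E

Final: 0.9498 Erlangs


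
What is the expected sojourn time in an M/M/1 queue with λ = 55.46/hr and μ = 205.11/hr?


W = 1/(μ−λ) = 1/(205.11 − 55.46) = 1/149.65 = 0.006682 hr

Final: 0.006682 hr


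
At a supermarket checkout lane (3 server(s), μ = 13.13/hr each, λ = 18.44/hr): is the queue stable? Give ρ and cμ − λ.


Total capacity cμ = 3·13.13 = 39.39/hr
ρ = λ/(cμ) = 18.44/39.39 = 0.4681
Stable ⇔ ρ < 1: YES
Spare capacity = cμ − λ = 39.39 − 18.44 = 20.95/hr

Final: ρ = 0.4681; stable; margin = 20.95/hr


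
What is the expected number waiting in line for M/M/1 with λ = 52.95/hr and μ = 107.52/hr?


ρ = 52.95/107.52 = 0.4925
Lq = ρ²/(1−ρ) = 0.2425/0.5075 = 0.4778

Final: 0.4778


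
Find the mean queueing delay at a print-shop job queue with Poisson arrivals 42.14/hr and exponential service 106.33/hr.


ρ = 42.14/106.33 = 0.3963
Wq = ρ/(μ−λ) = 0.3963/(106.33 − 42.14) = 0.3963/64.19 = 0.006174 hr

Final: 0.006174 hr


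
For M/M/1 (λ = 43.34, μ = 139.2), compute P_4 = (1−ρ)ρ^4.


ρ = 43.34/139.2 = 0.3114
P_n = (1−ρ)·ρ^n = (1 − 0.3114)·0.3114^4 = 0.6886·0.009397 = 0.006471

Final: 0.006471


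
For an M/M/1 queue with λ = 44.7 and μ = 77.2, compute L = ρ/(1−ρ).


ρ = λ/μ = 44.7/77.2 = 0.5790
L = ρ/(1−ρ) = 0.5790/(1 − 0.5790) = 0.5790/0.4210 = 1.3754

Final: 1.3754


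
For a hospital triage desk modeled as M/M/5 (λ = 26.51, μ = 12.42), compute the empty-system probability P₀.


a = λ/μ = 26.51/12.42 = 2.1345; ρ = a/c = 0.4269
Σ_{k=0}^{4} a^k/k! (terms k=0..4) = 1.00000 + 2.13446 + 2.27796 + 1.62074 + 0.86485 = 7.89801
Tail: a^5/(5!(1−ρ)) = 44.30377/(120·0.5731) = 0.64420
P₀ = 1/(7.89801 + 0.64420) = 1/8.54222 = 0.117066

Final: 0.117066


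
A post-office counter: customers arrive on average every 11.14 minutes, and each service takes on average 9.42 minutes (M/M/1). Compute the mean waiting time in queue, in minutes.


λ = 60/11.14 = 5.3860 /hr
μ = 60/9.42 = 6.3694 /hr
ρ = λ/μ = 5.3860/6.3694 = 0.8456
Wq = ρ/(μ−λ) = 0.8456/(6.3694−5.3860) = 0.85985 hr
In minutes: 0.85985·60 = 51.591 min

Final: 51.591 min


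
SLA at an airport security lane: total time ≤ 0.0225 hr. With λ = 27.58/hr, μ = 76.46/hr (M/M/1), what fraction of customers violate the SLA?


W ~ Exponential(μ−λ) for M/M/1.
μ − λ = 76.46 − 27.58 = 48.8800
P(W > t) = e^{−(μ−λ)t} = e^{−1.0998} = 0.332938

Final: 0.332938


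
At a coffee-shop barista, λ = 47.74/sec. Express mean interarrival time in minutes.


Mean interarrival time = 1/λ = 1/47.74 second = 0.02095 second
In minutes: 0.02095 × 0.0166667 = 0.0003491 min

Final: 0.0003491 min


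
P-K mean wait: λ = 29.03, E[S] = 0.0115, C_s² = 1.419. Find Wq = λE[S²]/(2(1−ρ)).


ρ = λ·E[S] = 29.03·0.0115 = 0.3338
E[S²] = E[S]²(1+C_s²) = 0.0115²·(1+1.419) = 0.0003199
Wq = λ·E[S²]/(2(1−ρ)) = 29.03·0.0003199/(2·0.6662) = 0.006971 hr

Final: 0.006971 hr


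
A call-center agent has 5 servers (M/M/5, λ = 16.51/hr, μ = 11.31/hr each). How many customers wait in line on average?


a = λ/μ = 1.4598; ρ = a/5 = 0.2920
P₀ = 0.231970
Lq = P₀·a^c·ρ / (c!·(1−ρ)²) = 0.231970·6.62861·0.2920/(120·0.50133)
= 0.007462

Final: 0.007462


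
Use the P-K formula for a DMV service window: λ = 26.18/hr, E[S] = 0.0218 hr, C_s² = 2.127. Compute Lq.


ρ = λ·E[S] = 26.18·0.0218 = 0.5707
Lq = ρ²(1+C_s²)/(2(1−ρ)) = 0.3257·(1+2.127)/(2·0.4293)
= 0.3257·3.1270/0.8586 = 1.18635

Final: 1.18635


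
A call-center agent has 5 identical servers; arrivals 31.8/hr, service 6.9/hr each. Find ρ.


ρ = λ/(cμ) = 31.8/(5·6.9) = 31.8/34.50 = 0.9217

Final: 0.9217


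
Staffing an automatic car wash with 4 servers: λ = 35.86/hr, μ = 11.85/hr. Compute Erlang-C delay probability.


a = λ/μ = 3.0262; ρ = a/4 = 0.7565
P₀ = 0.036263 (from M/M/c formula)
C(c,a) = [a^c/(c!(1−ρ))]·P₀ = [83.86249/(24·0.2435)]·0.036263
= 14.35255·0.036263 = 0.520467

Final: 0.520467


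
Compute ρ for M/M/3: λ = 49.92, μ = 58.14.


ρ = λ/(cμ) = 49.92/(3·58.14) = 49.92/174.42 = 0.2862

Final: 0.2862


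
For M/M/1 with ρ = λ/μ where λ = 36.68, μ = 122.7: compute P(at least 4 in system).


ρ = 36.68/122.7 = 0.2989
P(N ≥ n) = ρ^n = 0.2989^4 = 0.007986

Final: 0.007986


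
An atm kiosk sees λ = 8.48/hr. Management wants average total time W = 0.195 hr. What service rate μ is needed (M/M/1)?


W = 1/(μ−λ) ⇒ μ − λ = 1/W = 1/0.195 = 5.1282
μ = λ + 1/W = 8.48 + 5.1282 = 13.6082 per hr

Final: 13.6082 /hr


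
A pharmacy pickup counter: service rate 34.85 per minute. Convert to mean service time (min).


Mean service time = 1/μ = 1/34.85 minute = 0.02869 minute
In minutes: 0.02869 × 1 = 0.02869 min

Final: 0.02869 min


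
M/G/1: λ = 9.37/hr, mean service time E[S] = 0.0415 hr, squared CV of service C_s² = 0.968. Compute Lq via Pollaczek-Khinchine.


ρ = λ·E[S] = 9.37·0.0415 = 0.3889
Lq = ρ²(1+C_s²)/(2(1−ρ)) = 0.1512·(1+0.968)/(2·0.6111)
= 0.1512·1.9680/1.2223 = 0.24346

Final: 0.24346


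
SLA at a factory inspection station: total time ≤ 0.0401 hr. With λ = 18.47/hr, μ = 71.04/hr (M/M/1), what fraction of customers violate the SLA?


W ~ Exponential(μ−λ) for M/M/1.
μ − λ = 71.04 − 18.47 = 52.5700
P(W > t) = e^{−(μ−λ)t} = e^{−2.1081} = 0.121474

Final: 0.121474


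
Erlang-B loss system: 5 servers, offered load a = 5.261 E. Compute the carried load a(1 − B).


B(5,5.261) = 0.305675 (Erlang-B)
Carried load = a(1 − B) = 5.261·(1 − 0.305675) = 5.261·0.694325 = 3.6528 E

Final: 3.6528 Erlangs


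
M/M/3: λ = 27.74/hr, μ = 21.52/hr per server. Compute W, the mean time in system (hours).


a = 1.2890; ρ = 0.4297; P₀ = 0.266968
Lq = P₀·a^c·ρ/(c!(1−ρ)²) = 0.12589
Wq = Lq/λ = 0.12589/27.74 = 0.004538 hr
W = Wq + 1/μ = 0.004538 + 0.04647 = 0.05101 hr

Final: 0.05101 hr


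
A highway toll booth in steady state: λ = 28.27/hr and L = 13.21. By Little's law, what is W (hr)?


W = L/λ = 13.21/28.27 = 0.4673 hr

Final: 0.4673 hr


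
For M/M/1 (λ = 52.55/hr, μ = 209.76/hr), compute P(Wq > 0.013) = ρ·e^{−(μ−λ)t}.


ρ = 52.55/209.76 = 0.2505
P(Wq > t) = ρ·e^{−(μ−λ)t} = 0.2505·e^{−2.0437}
= 0.2505·0.129545 = 0.032454

Final: 0.032454


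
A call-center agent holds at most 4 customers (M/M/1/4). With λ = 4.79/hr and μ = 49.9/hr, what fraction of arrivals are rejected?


ρ = λ/μ = 4.79/49.9 = 0.09599
P_K = (1−ρ)ρ^K/(1−ρ^(K+1)) = (0.9040·0.00008491)/(1 − 0.000008150)
= 0.00007676/0.999992 = 0.00007676

Final: 0.00007676


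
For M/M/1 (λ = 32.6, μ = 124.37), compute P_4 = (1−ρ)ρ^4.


ρ = 32.6/124.37 = 0.2621
P_n = (1−ρ)·ρ^n = (1 − 0.2621)·0.2621^4 = 0.7379·0.004721 = 0.003483

Final: 0.003483


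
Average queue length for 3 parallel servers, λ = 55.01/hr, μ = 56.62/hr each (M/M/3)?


a = λ/μ = 0.9716; ρ = a/3 = 0.3239
P₀ = 0.374589
Lq = P₀·a^c·ρ / (c!·(1−ρ)²) = 0.374589·0.91710·0.3239/(6·0.45717)
= 0.04056

Final: 0.04056


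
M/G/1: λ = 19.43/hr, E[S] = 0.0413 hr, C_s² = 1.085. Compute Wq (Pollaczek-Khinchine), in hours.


ρ = λ·E[S] = 19.43·0.0413 = 0.8025
E[S²] = E[S]²(1+C_s²) = 0.0413²·(1+1.085) = 0.003556
Wq = λ·E[S²]/(2(1−ρ)) = 19.43·0.003556/(2·0.1975) = 0.17490 hr

Final: 0.17490 hr


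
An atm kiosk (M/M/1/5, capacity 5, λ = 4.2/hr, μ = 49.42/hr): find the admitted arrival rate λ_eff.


ρ = 0.08499; P_K = (1−ρ)ρ^5/(1−ρ^6) = 0.000004057
λ_eff = λ(1 − P_K) = 4.2·(1 − 0.000004057) = 4.2·0.999996 = 4.2000 /hr

Final: 4.2000 /hr


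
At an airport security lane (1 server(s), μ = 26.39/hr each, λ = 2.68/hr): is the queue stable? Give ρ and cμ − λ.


Total capacity cμ = 1·26.39 = 26.39/hr
ρ = λ/(cμ) = 2.68/26.39 = 0.1016
Stable ⇔ ρ < 1: YES
Spare capacity = cμ − λ = 26.39 − 2.68 = 23.71/hr

Final: ρ = 0.1016; stable; margin = 23.71/hr


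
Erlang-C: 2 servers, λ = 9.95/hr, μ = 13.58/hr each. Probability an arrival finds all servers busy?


a = λ/μ = 0.7327; ρ = a/2 = 0.3663
P₀ = 0.463756 (from M/M/c formula)
C(c,a) = [a^c/(c!(1−ρ))]·P₀ = [0.53684/(2·0.6337)]·0.463756
= 0.42361·0.463756 = 0.196452

Final: 0.196452


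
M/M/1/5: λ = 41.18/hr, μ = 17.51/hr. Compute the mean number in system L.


ρ = 41.18/17.51 = 2.3518
L = ρ[1 − (K+1)ρ^K + Kρ^(K+1)] / [(1−ρ)(1−ρ^(K+1))]
Numerator: 2.3518·(1 − 6·71.945060 + 5·169.200319) = 976.775566
Denominator: (-1.3518)·(-168.200319) = 227.373018
L = 976.775566/227.373018 = 4.2959

Final: 4.2959


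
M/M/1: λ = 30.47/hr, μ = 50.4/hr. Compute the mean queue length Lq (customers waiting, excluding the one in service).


ρ = 30.47/50.4 = 0.6046
Lq = ρ²/(1−ρ) = 0.3655/0.3954 = 0.9243

Final: 0.9243


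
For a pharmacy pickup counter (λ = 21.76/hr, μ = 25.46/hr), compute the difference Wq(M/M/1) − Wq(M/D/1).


ρ = 21.76/25.46 = 0.8547
Wq(M/M/1) = ρ/(μ−λ) = 0.8547/3.70 = 0.23099 hr
Wq(M/D/1) = ρ/(2(μ−λ)) = 0.11550 hr
Savings = 0.23099 − 0.11550 = 0.11550 hr

Final: 0.11550 hr


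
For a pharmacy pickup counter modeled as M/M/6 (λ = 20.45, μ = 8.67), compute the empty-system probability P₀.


a = λ/μ = 20.45/8.67 = 2.3587; ρ = a/c = 0.3931
Σ_{k=0}^{5} a^k/k! (terms k=0..5) = 1.00000 + 2.35871 + 2.78175 + 2.18711 + 1.28969 + 0.60840 = 10.22567
Tail: a^6/(6!(1−ρ)) = 172.20481/(720·0.6069) = 0.39410
P₀ = 1/(10.22567 + 0.39410) = 1/10.61977 = 0.094164

Final: 0.094164


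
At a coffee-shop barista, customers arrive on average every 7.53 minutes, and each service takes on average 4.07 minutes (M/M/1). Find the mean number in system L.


λ = 60/7.53 = 7.9681 /hr
μ = 60/4.07 = 14.7420 /hr
ρ = λ/μ = 7.9681/14.7420 = 0.5405
L = ρ/(1−ρ) = 0.5405/0.4595 = 1.1763

Final: 1.1763


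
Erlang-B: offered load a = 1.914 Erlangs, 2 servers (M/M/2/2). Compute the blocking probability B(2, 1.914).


B(c,a) = (a^c/c!) / Σ_{k=0}^{c} a^k/k!
a^2/2! = 1.831698
Σ terms (k=0..2): 1.00000 + 1.91400 + 1.83170 = 4.745698
B = 1.831698/4.745698 = 0.385970

Final: 0.385970


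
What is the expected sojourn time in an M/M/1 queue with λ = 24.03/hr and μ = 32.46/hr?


W = 1/(μ−λ) = 1/(32.46 − 24.03) = 1/8.43 = 0.1186 hr

Final: 0.1186 hr


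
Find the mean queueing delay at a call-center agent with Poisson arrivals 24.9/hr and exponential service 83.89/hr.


ρ = 24.9/83.89 = 0.2968
Wq = ρ/(μ−λ) = 0.2968/(83.89 − 24.9) = 0.2968/58.99 = 0.005032 hr

Final: 0.005032 hr


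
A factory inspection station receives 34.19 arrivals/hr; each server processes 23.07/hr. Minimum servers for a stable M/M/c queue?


Stability requires cμ > λ ⇔ c > λ/μ.
λ/μ = 34.19/23.07 = 1.4820
Minimum integer c = ⌊1.4820⌋ + 1 = 2
Check: 2·23.07 = 46.14 > 34.19, while 1·23.07 = 23.07 ≤ 34.19

Final: 2 servers


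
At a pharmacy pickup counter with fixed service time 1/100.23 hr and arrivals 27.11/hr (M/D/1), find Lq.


ρ = 27.11/100.23 = 0.2705
M/D/1: Lq = ρ²/(2(1−ρ)) = 0.07316/(2·0.7295) = 0.05014

Final: 0.05014


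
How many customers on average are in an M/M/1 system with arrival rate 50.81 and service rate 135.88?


ρ = λ/μ = 50.81/135.88 = 0.3739
L = ρ/(1−ρ) = 0.3739/(1 − 0.3739) = 0.3739/0.6261 = 0.5973

Final: 0.5973


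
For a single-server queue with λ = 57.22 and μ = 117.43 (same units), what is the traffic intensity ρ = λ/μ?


ρ = λ/μ = 57.22/117.43 = 0.4873

Final: 0.4873


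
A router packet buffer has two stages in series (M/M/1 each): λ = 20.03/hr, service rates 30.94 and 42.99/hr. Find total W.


Each node sees arrival rate λ = 20.03/hr (tandem ⇒ throughput preserved).
W₁ = 1/(μ₁−λ) = 1/(30.94−20.03) = 0.09166 hr
W₂ = 1/(μ₂−λ) = 1/(42.99−20.03) = 0.04355 hr
W_total = W₁ + W₂ = 0.09166 + 0.04355 = 0.13521 hr

Final: 0.13521 hr


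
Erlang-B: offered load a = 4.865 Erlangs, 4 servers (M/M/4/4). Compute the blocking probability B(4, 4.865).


B(c,a) = (a^c/c!) / Σ_{k=0}^{c} a^k/k!
a^4/4! = 23.341036
Σ terms (k=0..4): 1.00000 + 4.86500 + 11.83411 + 19.19099 + 23.34104 = 60.231135
B = 23.341036/60.231135 = 0.387524

Final: 0.387524


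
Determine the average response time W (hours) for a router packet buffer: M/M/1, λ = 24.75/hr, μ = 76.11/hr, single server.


W = 1/(μ−λ) = 1/(76.11 − 24.75) = 1/51.36 = 0.01947 hr

Final: 0.01947 hr
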